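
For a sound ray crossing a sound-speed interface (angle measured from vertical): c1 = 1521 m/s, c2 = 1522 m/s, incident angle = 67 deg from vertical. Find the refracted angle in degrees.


67.09 deg


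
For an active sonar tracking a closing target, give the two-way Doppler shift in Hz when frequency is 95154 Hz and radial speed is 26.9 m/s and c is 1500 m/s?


fd = 2*f*v/c = 2 * 95154 * 26.9 / 1500 = 3412.86

3412.86 Hz


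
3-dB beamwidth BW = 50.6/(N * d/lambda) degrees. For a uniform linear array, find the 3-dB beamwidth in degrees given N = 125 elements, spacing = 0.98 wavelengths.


BW = 50.6 / (125 * 0.98) = 50.6 / 122.5 = 0.41

0.41 deg


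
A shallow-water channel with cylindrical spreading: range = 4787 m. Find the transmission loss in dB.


TL = 10*log10(4787) = 36.8

36.8 dB


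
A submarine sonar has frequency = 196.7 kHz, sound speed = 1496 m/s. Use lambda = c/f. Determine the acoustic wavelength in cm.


0.76 cm


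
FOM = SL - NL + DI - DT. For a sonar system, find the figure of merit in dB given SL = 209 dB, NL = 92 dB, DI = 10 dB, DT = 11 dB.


FOM = SL - NL + DI - DT = 209 - 92 + 10 - 11 = 116

116 dB


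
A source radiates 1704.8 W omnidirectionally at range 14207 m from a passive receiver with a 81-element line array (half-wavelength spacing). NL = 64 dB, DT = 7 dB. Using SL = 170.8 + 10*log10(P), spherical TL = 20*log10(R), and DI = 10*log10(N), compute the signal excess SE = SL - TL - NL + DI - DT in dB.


68.15 dB


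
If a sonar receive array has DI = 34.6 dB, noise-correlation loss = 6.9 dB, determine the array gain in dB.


27.7 dB


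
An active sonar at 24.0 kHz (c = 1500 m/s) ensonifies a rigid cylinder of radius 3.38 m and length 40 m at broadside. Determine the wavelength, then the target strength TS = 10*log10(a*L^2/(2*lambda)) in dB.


Step 1: lambda = c/f = 1500/24000 = 0.0625 m
Step 2: TS = 10*log10(a*L^2/(2*lambda)) = 10*log10(3.38*40^2/(2*0.0625)) = 46.36

46.36 dB


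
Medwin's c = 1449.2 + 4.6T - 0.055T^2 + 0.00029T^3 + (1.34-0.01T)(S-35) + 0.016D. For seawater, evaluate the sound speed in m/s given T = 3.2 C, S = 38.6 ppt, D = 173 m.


c = 1449.2 + 4.6*3.2 - 0.055*3.2^2 + 0.00029*3.2^3 + (1.34 - 0.01*3.2)*(38.6 - 35) + 0.016*173 = 1470.84

1470.84 m/s


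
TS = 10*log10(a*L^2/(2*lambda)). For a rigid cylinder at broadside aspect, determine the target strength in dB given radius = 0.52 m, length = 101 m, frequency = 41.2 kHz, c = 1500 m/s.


48.62 dB


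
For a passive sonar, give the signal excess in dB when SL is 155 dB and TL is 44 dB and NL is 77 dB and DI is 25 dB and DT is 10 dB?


SE = SL - TL - NL + DI - DT = 155 - 44 - 77 + 25 - 10 = 49

49 dB


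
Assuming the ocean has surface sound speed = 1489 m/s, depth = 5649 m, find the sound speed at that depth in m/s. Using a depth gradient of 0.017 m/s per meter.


c = 1489 + 0.017 * 5649 = 1585.033

1585.033 m/s


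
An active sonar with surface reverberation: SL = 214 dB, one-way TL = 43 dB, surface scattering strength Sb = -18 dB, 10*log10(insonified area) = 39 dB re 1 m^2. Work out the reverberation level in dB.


149 dB


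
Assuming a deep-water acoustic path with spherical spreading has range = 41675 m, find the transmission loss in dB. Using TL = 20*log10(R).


TL = 20*log10(41675) = 92.4

92.4 dB


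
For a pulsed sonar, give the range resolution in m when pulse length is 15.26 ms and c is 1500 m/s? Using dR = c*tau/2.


dR = c*tau/2 = 1500 * 15.26e-3 / 2 = 11.445

11.445 m


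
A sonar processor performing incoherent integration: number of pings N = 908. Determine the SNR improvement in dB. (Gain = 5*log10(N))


14.79 dB


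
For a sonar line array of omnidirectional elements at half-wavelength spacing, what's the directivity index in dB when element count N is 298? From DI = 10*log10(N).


DI = 10*log10(298) = 24.74

24.74 dB


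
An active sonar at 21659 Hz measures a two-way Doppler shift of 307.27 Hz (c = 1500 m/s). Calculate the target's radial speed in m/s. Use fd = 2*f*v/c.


From fd = 2*f*v/c, v = c*fd/(2*f) = 1500 * 307.27 / (2*21659) = 10.64

10.64 m/s


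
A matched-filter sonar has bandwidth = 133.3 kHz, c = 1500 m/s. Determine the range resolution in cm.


dR = c/(2*BW) = 1500 / (2 * 133.3e3) = 0.0056 m = 0.56 cm

0.56 cm


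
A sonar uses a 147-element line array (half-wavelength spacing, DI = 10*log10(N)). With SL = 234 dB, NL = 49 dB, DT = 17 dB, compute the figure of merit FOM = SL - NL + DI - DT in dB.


189.67 dB


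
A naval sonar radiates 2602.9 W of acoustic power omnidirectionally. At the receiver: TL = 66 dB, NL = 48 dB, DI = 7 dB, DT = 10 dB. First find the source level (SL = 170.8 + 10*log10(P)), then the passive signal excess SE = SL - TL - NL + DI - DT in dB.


Step 1: SL = 170.8 + 10*log10(2602.9) = 204.95 dB
Step 2: SE = SL - TL - NL + DI - DT = 204.95 - 66 - 48 + 7 - 10 = 87.95

87.95 dB


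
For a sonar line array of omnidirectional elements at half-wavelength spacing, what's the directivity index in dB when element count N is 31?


DI = 10*log10(31) = 14.91

14.91 dB


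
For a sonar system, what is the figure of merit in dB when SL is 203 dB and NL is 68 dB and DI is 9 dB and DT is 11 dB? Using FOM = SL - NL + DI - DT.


FOM = SL - NL + DI - DT = 203 - 68 + 9 - 11 = 133

133 dB


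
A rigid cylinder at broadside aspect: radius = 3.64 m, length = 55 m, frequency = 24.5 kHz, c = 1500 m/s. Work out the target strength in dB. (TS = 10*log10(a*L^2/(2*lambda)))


lambda = 1500/24500 = 0.06122 m
TS = 10*log10(3.64*55^2/(2*0.06122)) = 49.54

49.54 dB


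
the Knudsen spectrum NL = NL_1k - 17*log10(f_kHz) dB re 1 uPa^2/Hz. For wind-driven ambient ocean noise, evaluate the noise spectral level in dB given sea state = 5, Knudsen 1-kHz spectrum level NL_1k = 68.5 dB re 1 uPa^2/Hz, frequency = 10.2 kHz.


51.35 dB


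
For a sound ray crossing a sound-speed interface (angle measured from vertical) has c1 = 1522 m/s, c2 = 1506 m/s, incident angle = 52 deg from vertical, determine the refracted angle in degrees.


51.24 deg


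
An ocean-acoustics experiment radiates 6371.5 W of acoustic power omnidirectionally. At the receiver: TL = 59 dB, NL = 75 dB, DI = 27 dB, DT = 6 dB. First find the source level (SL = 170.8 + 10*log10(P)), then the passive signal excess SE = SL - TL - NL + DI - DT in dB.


Step 1: SL = 170.8 + 10*log10(6371.5) = 208.84 dB
Step 2: SE = SL - TL - NL + DI - DT = 208.84 - 59 - 75 + 27 - 6 = 95.84

95.84 dB


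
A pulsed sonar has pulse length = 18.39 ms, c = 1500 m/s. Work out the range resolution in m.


dR = c*tau/2 = 1500 * 18.39e-3 / 2 = 13.7925

13.7925 m


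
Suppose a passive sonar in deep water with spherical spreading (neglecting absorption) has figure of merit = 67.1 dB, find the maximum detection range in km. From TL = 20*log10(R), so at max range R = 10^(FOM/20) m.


2.26 km


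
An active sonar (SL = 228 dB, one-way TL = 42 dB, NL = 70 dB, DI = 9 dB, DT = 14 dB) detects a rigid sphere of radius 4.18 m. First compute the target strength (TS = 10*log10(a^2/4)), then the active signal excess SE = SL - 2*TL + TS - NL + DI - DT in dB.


Step 1: TS = 10*log10(4.18^2/4) = 6.4 dB
Step 2: SE = SL - 2*TL + TS - NL + DI - DT = 228 - 2*42 + (6.4) - 70 + 9 - 14 = 75.4

75.4 dB


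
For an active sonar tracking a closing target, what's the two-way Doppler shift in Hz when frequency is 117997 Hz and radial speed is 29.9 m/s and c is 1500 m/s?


4704.15 Hz


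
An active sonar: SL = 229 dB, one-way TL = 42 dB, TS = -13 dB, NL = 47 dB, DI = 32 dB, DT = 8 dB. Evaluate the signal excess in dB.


SE = SL - 2*TL + TS - NL + DI - DT = 229 - 2*42 + (-13) - 47 + 32 - 8 = 109

109 dB


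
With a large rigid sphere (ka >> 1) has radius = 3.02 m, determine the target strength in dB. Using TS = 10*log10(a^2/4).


TS = 10*log10(3.02^2 / 4) = 10*log10(2.2801) = 3.58

3.58 dB


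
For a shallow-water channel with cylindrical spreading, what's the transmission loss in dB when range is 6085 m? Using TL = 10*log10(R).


TL = 10*log10(6085) = 37.84

37.84 dB


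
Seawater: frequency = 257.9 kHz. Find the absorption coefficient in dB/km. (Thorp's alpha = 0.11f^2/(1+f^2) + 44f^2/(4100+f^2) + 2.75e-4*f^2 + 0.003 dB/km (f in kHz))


59.849 dB/km


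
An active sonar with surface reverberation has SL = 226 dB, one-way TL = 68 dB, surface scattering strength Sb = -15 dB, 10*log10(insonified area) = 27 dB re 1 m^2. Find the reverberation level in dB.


RL = SL - 2*TL + Sb + 10*log10(A) = 226 - 2*68 + (-15) + 27 = 102

102 dB


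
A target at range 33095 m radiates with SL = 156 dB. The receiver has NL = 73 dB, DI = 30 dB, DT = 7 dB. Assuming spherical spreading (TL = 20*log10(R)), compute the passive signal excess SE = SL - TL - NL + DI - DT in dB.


Step 1: TL = 20*log10(33095) = 90.4 dB
Step 2: SE = 156 - 90.4 - 73 + 30 - 7 = 15.6

15.6 dB


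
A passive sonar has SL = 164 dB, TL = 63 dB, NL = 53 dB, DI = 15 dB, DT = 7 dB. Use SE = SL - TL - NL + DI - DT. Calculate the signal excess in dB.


SE = SL - TL - NL + DI - DT = 164 - 63 - 53 + 15 - 7 = 56

56 dB


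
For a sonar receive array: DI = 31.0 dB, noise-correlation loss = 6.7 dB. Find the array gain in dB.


24.3 dB


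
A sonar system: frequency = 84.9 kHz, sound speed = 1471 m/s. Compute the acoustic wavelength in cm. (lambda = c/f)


lambda = c/f = 1471 / 84900 = 0.0173 m = 1.73 cm

1.73 cm


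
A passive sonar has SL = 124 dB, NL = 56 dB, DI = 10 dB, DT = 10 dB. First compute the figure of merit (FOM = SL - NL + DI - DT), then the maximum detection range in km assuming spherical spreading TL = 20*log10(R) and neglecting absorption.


Step 1: FOM = SL - NL + DI - DT = 124 - 56 + 10 - 10 = 68 dB
Step 2: at max range FOM = TL = 20*log10(R), so R = 10^(68/20) = 2511.89 m = 2.51 km

2.51 km


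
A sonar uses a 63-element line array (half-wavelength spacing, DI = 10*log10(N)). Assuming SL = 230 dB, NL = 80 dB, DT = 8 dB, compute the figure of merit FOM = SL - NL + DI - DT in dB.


159.99 dB


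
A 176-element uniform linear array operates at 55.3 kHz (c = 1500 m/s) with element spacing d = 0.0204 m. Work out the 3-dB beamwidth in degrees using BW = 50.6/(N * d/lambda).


Step 1: lambda = 1500/55300 = 0.02712 m
Step 2: d/lambda = 0.0204/0.02712 = 0.7522
Step 3: BW = 50.6/(N * d/lambda) = 50.6/(176 * 0.7522) = 0.38

0.38 deg


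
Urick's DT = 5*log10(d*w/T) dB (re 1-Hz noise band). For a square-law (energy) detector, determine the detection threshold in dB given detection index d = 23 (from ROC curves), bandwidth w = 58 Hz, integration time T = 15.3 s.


9.7 dB


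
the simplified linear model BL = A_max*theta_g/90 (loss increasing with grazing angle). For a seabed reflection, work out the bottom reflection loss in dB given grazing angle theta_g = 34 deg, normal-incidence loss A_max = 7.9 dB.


BL = A_max * theta_g / 90 = 7.9 * 34 / 90 = 2.98

2.98 dB


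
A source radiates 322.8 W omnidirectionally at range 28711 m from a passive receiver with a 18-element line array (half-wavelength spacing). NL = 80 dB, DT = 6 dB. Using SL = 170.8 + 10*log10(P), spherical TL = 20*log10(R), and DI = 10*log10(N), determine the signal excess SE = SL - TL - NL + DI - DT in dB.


Step 1: SL = 170.8 + 10*log10(322.8) = 195.89 dB
Step 2: TL = 20*log10(28711) = 89.16 dB
Step 3: DI = 10*log10(18) = 12.55 dB
Step 4: SE = SL - TL - NL + DI - DT = 195.89 - 89.16 - 80 + 12.55 - 6 = 33.28

33.28 dB


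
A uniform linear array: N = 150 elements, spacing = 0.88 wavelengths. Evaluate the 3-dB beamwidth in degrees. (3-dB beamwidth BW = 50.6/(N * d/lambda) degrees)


BW = 50.6 / (150 * 0.88) = 50.6 / 132.0 = 0.38

0.38 deg


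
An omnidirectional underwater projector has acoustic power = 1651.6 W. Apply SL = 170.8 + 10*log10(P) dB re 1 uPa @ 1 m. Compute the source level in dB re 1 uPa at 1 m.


SL = 170.8 + 10*log10(1651.6) = 170.8 + 32.18 = 202.98

202.98 dB


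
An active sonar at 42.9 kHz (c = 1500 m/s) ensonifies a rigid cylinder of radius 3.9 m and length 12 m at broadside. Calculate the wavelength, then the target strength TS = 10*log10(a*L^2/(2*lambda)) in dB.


Step 1: lambda = c/f = 1500/42900 = 0.03497 m
Step 2: TS = 10*log10(a*L^2/(2*lambda)) = 10*log10(3.9*12^2/(2*0.03497)) = 39.05

39.05 dB


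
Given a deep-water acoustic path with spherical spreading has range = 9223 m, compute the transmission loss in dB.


TL = 20*log10(9223) = 79.3

79.3 dB


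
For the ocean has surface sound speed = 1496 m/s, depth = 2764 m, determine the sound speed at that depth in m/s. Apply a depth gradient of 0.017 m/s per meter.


c = 1496 + 0.017 * 2764 = 1542.988

1542.988 m/s


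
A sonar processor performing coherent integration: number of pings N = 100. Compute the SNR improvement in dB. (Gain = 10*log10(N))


Gain = 10*log10(100) = 20.0

20.0 dB


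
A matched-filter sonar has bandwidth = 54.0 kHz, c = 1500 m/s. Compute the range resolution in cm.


dR = c/(2*BW) = 1500 / (2 * 54.0e3) = 0.0139 m = 1.39 cm

1.39 cm


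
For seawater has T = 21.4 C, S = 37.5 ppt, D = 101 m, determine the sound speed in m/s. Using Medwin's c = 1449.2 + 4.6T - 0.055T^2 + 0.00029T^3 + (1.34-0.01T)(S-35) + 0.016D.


c = 1449.2 + 4.6*21.4 - 0.055*21.4^2 + 0.00029*21.4^3 + (1.34 - 0.01*21.4)*(37.5 - 35) + 0.016*101 = 1529.73

1529.73 m/s


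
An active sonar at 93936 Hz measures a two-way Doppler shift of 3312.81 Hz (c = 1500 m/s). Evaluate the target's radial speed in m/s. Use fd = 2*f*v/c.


26.45 m/s


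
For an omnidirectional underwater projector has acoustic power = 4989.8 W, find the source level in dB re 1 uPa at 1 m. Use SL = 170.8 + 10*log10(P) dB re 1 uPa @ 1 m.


SL = 170.8 + 10*log10(4989.8) = 170.8 + 36.98 = 207.78

207.78 dB


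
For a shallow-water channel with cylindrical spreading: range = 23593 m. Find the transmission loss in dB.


TL = 10*log10(23593) = 43.73

43.73 dB


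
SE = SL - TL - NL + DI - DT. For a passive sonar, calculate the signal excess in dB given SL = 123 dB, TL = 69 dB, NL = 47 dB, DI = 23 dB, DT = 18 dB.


SE = SL - TL - NL + DI - DT = 123 - 69 - 47 + 23 - 18 = 12

12 dB


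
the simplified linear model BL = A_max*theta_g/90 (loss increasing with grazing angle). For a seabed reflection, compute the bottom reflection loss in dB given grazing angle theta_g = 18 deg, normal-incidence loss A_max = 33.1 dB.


BL = A_max * theta_g / 90 = 33.1 * 18 / 90 = 6.62

6.62 dB


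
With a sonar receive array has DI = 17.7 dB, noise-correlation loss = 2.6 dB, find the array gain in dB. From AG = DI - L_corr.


AG = DI - L_corr = 17.7 - 2.6 = 15.1

15.1 dB


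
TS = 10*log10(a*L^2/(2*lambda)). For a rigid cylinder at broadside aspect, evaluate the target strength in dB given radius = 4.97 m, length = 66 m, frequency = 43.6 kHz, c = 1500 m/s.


54.98 dB


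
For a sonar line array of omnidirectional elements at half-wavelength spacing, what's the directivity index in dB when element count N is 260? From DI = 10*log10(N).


24.15 dB


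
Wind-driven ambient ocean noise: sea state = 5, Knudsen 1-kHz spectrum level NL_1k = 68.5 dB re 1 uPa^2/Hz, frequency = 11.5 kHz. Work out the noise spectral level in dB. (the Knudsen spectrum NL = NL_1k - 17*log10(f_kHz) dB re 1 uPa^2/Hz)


NL = NL_1k - 17*log10(f_kHz) = 68.5 - 17*log10(11.5) = 68.5 - (18.03) = 50.47

50.47 dB


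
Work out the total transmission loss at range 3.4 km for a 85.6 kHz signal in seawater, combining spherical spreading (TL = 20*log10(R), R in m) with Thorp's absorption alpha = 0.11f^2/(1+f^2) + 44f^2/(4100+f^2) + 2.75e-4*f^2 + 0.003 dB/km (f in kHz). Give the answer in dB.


Step 1 (Thorp): alpha = 0.11*7327.36/(1+7327.36) + 44*7327.36/(4100+7327.36) + 2.75e-4*7327.36 + 0.003 = 30.3413 dB/km
Step 2: TL_spread = 20*log10(3400) = 70.63 dB
Step 3: TL_abs = alpha*R = 30.3413 * 3.4 = 103.16 dB
Step 4: TL_total = 70.63 + 103.16 = 173.79

173.79 dB


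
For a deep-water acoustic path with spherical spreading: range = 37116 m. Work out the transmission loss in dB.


TL = 20*log10(37116) = 91.39

91.39 dB


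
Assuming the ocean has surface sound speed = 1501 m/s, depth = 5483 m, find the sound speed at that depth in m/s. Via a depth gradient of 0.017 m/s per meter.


c = 1501 + 0.017 * 5483 = 1594.211

1594.211 m/s


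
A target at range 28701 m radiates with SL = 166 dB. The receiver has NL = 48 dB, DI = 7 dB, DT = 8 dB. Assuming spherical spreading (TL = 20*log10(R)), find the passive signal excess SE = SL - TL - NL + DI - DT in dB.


Step 1: TL = 20*log10(28701) = 89.16 dB
Step 2: SE = 166 - 89.16 - 48 + 7 - 8 = 27.84

27.84 dB


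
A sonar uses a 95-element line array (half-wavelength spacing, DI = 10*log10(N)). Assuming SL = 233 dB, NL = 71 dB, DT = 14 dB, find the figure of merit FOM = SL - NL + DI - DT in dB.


Step 1: DI = 10*log10(95) = 19.78 dB
Step 2: FOM = SL - NL + DI - DT = 233 - 71 + 19.78 - 14 = 167.78

167.78 dB


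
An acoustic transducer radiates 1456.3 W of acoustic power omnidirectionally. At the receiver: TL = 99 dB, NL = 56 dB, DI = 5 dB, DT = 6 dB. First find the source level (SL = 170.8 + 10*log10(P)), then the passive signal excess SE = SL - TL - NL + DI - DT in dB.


Step 1: SL = 170.8 + 10*log10(1456.3) = 202.43 dB
Step 2: SE = SL - TL - NL + DI - DT = 202.43 - 99 - 56 + 5 - 6 = 46.43

46.43 dB


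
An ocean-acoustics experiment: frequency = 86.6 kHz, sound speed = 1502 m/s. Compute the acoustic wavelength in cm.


lambda = c/f = 1502 / 86600 = 0.0173 m = 1.73 cm

1.73 cm


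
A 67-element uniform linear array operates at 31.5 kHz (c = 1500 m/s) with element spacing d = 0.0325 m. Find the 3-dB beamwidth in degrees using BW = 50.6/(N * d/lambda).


Step 1: lambda = 1500/31500 = 0.04762 m
Step 2: d/lambda = 0.0325/0.04762 = 0.6825
Step 3: BW = 50.6/(N * d/lambda) = 50.6/(67 * 0.6825) = 1.11

1.11 deg


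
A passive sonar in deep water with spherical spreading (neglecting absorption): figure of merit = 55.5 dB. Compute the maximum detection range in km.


0.6 km


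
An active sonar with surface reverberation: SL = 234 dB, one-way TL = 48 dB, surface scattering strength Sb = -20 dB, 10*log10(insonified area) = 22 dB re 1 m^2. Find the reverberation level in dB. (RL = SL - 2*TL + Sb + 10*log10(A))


RL = SL - 2*TL + Sb + 10*log10(A) = 234 - 2*48 + (-20) + 22 = 140

140 dB


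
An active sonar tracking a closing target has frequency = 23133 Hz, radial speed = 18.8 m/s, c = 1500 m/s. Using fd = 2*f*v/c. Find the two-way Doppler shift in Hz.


fd = 2*f*v/c = 2 * 23133 * 18.8 / 1500 = 579.87

579.87 Hz


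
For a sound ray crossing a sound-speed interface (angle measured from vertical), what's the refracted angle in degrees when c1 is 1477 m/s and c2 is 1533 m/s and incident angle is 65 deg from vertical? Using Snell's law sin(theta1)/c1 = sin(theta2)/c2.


70.16 deg


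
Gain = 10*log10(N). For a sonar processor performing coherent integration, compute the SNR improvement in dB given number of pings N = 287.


Gain = 10*log10(287) = 24.58

24.58 dB


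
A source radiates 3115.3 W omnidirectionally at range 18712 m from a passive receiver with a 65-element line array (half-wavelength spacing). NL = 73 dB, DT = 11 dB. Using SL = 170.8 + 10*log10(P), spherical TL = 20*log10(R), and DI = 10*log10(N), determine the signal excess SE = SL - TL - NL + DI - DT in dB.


54.42 dB


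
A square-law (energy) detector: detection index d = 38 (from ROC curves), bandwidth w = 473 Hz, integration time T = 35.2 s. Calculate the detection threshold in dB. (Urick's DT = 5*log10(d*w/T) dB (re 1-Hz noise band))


DT = 5*log10(d*w/T) = 5*log10(38 * 473 / 35.2) = 5*log10(510.62) = 13.54

13.54 dB


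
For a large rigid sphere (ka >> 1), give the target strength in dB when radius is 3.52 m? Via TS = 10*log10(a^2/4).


TS = 10*log10(3.52^2 / 4) = 10*log10(3.0976) = 4.91

4.91 dB


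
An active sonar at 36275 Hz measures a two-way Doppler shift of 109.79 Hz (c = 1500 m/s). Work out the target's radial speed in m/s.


2.27 m/s


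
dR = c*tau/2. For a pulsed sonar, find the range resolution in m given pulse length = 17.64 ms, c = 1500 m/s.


dR = c*tau/2 = 1500 * 17.64e-3 / 2 = 13.23

13.23 m


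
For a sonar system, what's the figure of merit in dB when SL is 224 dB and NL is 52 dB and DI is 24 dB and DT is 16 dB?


FOM = SL - NL + DI - DT = 224 - 52 + 24 - 16 = 180

180 dB


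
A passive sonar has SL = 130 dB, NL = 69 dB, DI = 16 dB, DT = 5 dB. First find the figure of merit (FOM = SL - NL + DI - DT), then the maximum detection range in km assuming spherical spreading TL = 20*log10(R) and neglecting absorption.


Step 1: FOM = SL - NL + DI - DT = 130 - 69 + 16 - 5 = 72 dB
Step 2: at max range FOM = TL = 20*log10(R), so R = 10^(72/20) = 3981.07 m = 3.98 km

3.98 km


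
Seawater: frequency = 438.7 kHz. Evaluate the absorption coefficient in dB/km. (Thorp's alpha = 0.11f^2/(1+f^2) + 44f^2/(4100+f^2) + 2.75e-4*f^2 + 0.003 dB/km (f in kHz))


f^2 = 192457.69
alpha = 0.11*192457.69/(1+192457.69) + 44*192457.69/(4100+192457.69) + 2.75e-4*192457.69 + 0.003 = 96.121

96.121 dB/km


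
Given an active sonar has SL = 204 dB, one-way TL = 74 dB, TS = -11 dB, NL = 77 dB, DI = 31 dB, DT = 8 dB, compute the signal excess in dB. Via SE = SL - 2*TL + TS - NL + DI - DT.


-9 dB


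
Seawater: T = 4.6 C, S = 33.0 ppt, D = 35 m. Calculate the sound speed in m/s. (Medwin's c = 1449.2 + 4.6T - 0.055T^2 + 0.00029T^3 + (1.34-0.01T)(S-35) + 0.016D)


c = 1449.2 + 4.6*4.6 - 0.055*4.6^2 + 0.00029*4.6^3 + (1.34 - 0.01*4.6)*(33.0 - 35) + 0.016*35 = 1467.2

1467.2 m/s


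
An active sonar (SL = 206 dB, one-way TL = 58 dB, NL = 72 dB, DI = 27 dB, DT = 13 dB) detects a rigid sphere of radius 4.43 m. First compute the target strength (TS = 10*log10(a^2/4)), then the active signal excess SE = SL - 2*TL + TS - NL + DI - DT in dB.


Step 1: TS = 10*log10(4.43^2/4) = 6.91 dB
Step 2: SE = SL - 2*TL + TS - NL + DI - DT = 206 - 2*58 + (6.91) - 72 + 27 - 13 = 38.91

38.91 dB


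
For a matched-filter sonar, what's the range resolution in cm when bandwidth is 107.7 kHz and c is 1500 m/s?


dR = c/(2*BW) = 1500 / (2 * 107.7e3) = 0.007 m = 0.7 cm

0.7 cm


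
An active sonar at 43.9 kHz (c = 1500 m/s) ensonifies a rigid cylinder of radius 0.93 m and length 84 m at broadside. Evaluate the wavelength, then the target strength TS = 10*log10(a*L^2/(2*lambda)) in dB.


Step 1: lambda = c/f = 1500/43900 = 0.03417 m
Step 2: TS = 10*log10(a*L^2/(2*lambda)) = 10*log10(0.93*84^2/(2*0.03417)) = 49.82

49.82 dB


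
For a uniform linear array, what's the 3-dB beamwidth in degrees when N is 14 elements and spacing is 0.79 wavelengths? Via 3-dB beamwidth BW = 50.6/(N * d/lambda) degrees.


BW = 50.6 / (14 * 0.79) = 50.6 / 11.06 = 4.58

4.58 deg


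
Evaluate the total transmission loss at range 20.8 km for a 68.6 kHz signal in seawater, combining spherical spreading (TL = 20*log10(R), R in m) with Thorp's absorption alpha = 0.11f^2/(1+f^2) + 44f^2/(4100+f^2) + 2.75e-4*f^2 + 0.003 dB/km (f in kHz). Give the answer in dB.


604.72 dB


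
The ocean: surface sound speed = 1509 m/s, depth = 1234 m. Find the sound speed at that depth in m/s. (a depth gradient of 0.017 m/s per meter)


c = 1509 + 0.017 * 1234 = 1529.978

1529.978 m/s


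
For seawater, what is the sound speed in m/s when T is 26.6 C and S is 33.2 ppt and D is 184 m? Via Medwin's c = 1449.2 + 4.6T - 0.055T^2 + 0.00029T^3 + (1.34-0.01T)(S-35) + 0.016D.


c = 1449.2 + 4.6*26.6 - 0.055*26.6^2 + 0.00029*26.6^3 + (1.34 - 0.01*26.6)*(33.2 - 35) + 0.016*184 = 1539.11

1539.11 m/s


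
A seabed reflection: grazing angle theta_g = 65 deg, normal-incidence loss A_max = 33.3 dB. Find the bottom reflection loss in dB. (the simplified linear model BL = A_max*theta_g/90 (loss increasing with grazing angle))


BL = A_max * theta_g / 90 = 33.3 * 65 / 90 = 24.05

24.05 dB


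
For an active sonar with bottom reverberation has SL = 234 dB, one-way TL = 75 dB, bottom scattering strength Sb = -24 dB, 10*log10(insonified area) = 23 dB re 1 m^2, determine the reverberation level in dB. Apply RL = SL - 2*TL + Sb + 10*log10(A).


RL = SL - 2*TL + Sb + 10*log10(A) = 234 - 2*75 + (-24) + 23 = 83

83 dB


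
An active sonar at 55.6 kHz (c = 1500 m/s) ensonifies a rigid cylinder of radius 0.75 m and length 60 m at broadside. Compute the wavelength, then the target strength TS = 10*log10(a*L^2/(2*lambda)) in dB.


Step 1: lambda = c/f = 1500/55600 = 0.02698 m
Step 2: TS = 10*log10(a*L^2/(2*lambda)) = 10*log10(0.75*60^2/(2*0.02698)) = 46.99

46.99 dB


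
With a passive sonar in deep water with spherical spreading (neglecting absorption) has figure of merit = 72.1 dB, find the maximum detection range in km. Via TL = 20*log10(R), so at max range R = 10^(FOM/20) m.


At max range FOM = TL, so 20*log10(R) = 72.1
R = 10^(72.1/20) = 4027.17 m = 4.03 km

4.03 km


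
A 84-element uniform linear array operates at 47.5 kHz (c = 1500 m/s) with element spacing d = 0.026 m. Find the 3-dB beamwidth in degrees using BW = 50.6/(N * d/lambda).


0.73 deg


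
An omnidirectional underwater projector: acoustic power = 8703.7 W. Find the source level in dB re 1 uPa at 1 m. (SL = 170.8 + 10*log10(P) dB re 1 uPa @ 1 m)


SL = 170.8 + 10*log10(8703.7) = 170.8 + 39.4 = 210.2

210.2 dB


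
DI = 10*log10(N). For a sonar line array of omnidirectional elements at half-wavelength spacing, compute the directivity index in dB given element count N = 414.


DI = 10*log10(414) = 26.17

26.17 dB


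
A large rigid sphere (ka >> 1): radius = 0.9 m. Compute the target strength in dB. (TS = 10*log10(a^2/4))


-6.94 dB


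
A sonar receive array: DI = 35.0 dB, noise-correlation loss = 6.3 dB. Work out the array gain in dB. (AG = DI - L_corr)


28.7 dB


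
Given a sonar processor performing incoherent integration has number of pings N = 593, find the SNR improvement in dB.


13.87 dB


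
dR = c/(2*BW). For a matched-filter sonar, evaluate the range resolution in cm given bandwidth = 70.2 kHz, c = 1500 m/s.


1.07 cm


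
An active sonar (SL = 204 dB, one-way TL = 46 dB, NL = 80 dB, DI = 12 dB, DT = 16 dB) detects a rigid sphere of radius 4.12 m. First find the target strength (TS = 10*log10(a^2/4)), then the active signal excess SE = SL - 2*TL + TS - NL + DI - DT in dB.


Step 1: TS = 10*log10(4.12^2/4) = 6.28 dB
Step 2: SE = SL - 2*TL + TS - NL + DI - DT = 204 - 2*46 + (6.28) - 80 + 12 - 16 = 34.28

34.28 dB


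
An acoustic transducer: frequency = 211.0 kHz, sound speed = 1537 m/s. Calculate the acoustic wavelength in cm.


lambda = c/f = 1537 / 211000 = 0.0073 m = 0.73 cm

0.73 cm


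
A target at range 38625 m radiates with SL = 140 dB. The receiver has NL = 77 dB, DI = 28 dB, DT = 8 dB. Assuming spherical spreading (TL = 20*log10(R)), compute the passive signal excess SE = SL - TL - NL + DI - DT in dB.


Step 1: TL = 20*log10(38625) = 91.74 dB
Step 2: SE = 140 - 91.74 - 77 + 28 - 8 = -8.74

-8.74 dB


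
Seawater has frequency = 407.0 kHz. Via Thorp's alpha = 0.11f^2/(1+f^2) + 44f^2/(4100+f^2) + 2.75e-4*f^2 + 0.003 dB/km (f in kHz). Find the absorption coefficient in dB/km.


f^2 = 165649.0
alpha = 0.11*165649.0/(1+165649.0) + 44*165649.0/(4100+165649.0) + 2.75e-4*165649.0 + 0.003 = 88.604

88.604 dB/km


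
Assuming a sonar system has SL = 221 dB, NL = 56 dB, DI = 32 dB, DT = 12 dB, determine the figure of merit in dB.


FOM = SL - NL + DI - DT = 221 - 56 + 32 - 12 = 185

185 dB


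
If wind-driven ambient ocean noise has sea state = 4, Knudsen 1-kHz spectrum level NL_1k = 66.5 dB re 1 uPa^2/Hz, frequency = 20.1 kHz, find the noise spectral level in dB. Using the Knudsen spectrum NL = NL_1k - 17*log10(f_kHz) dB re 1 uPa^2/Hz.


44.35 dB


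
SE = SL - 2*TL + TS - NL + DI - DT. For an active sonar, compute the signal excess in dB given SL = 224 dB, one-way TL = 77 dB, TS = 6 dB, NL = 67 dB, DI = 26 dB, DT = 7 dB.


28 dB


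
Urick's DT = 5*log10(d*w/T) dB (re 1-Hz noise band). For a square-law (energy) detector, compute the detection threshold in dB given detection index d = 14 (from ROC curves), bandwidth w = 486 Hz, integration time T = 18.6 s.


DT = 5*log10(d*w/T) = 5*log10(14 * 486 / 18.6) = 5*log10(365.81) = 12.82

12.82 dB


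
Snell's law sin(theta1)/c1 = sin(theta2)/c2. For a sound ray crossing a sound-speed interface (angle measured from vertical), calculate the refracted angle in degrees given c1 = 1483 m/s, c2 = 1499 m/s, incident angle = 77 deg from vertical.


sin(theta2) = (c2/c1)*sin(theta1) = (1499/1483)*sin(77 deg) = 0.98488
theta2 = arcsin(0.98488) = 80.02

80.02 deg


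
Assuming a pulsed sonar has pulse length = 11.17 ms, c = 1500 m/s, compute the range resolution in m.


dR = c*tau/2 = 1500 * 11.17e-3 / 2 = 8.3775

8.3775 m


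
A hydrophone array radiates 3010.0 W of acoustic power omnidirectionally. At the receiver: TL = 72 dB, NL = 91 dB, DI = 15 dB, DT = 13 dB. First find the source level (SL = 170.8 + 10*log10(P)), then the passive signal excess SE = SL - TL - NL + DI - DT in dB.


Step 1: SL = 170.8 + 10*log10(3010.0) = 205.59 dB
Step 2: SE = SL - TL - NL + DI - DT = 205.59 - 72 - 91 + 15 - 13 = 44.59

44.59 dB


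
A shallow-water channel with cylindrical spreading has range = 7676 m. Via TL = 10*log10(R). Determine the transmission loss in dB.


TL = 10*log10(7676) = 38.85

38.85 dB


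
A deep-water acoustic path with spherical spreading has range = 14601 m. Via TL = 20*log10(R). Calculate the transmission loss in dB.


TL = 20*log10(14601) = 83.29

83.29 dB


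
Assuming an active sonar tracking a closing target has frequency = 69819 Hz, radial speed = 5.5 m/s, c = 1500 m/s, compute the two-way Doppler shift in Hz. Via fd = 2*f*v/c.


fd = 2*f*v/c = 2 * 69819 * 5.5 / 1500 = 512.01

512.01 Hz


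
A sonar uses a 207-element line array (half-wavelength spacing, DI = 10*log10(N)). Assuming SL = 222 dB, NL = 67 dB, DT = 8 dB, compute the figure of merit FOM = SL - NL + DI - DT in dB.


170.16 dB


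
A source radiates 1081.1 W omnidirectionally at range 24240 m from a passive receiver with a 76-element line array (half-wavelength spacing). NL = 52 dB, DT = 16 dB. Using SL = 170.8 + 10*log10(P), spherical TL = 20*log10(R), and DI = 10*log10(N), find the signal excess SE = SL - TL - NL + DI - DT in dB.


Step 1: SL = 170.8 + 10*log10(1081.1) = 201.14 dB
Step 2: TL = 20*log10(24240) = 87.69 dB
Step 3: DI = 10*log10(76) = 18.81 dB
Step 4: SE = SL - TL - NL + DI - DT = 201.14 - 87.69 - 52 + 18.81 - 16 = 64.26

64.26 dB


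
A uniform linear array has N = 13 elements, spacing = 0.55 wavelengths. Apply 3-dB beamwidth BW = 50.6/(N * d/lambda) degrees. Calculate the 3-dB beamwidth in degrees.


7.08 deg


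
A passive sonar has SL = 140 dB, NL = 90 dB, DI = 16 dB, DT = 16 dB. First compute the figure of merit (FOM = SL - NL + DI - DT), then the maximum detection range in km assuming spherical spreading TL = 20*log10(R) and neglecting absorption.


Step 1: FOM = SL - NL + DI - DT = 140 - 90 + 16 - 16 = 50 dB
Step 2: at max range FOM = TL = 20*log10(R), so R = 10^(50/20) = 316.23 m = 0.32 km

0.32 km


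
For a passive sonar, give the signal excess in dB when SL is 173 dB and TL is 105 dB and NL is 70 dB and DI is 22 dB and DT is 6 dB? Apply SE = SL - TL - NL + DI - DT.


SE = SL - TL - NL + DI - DT = 173 - 105 - 70 + 22 - 6 = 14

14 dB


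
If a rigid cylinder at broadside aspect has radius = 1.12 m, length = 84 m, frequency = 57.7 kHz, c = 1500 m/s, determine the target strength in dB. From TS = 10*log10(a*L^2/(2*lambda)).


51.82 dB


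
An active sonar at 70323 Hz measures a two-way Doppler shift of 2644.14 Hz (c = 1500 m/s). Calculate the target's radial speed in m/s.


From fd = 2*f*v/c, v = c*fd/(2*f) = 1500 * 2644.14 / (2*70323) = 28.2

28.2 m/s


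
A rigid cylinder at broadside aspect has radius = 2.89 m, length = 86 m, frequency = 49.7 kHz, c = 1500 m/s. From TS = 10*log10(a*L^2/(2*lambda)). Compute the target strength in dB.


lambda = 1500/49700 = 0.03018 m
TS = 10*log10(2.89*86^2/(2*0.03018)) = 55.49

55.49 dB


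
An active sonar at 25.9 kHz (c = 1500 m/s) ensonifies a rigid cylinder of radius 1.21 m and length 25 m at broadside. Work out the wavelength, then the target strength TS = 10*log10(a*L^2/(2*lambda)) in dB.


Step 1: lambda = c/f = 1500/25900 = 0.05792 m
Step 2: TS = 10*log10(a*L^2/(2*lambda)) = 10*log10(1.21*25^2/(2*0.05792)) = 38.15

38.15 dB


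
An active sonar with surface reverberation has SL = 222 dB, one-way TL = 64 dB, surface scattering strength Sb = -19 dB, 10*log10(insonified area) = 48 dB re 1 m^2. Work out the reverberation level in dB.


RL = SL - 2*TL + Sb + 10*log10(A) = 222 - 2*64 + (-19) + 48 = 123

123 dB


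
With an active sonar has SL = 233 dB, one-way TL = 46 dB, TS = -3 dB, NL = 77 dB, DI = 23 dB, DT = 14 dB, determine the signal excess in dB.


SE = SL - 2*TL + TS - NL + DI - DT = 233 - 2*46 + (-3) - 77 + 23 - 14 = 70

70 dB


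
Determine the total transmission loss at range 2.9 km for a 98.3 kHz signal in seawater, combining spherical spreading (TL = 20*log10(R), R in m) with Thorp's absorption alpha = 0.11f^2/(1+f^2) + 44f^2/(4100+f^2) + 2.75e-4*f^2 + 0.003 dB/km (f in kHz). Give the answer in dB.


Step 1 (Thorp): alpha = 0.11*9662.89/(1+9662.89) + 44*9662.89/(4100+9662.89) + 2.75e-4*9662.89 + 0.003 = 33.6626 dB/km
Step 2: TL_spread = 20*log10(2900) = 69.25 dB
Step 3: TL_abs = alpha*R = 33.6626 * 2.9 = 97.62 dB
Step 4: TL_total = 69.25 + 97.62 = 166.87

166.87 dB


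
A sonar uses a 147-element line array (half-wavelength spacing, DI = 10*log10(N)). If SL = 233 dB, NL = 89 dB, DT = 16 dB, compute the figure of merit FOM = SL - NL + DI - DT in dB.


Step 1: DI = 10*log10(147) = 21.67 dB
Step 2: FOM = SL - NL + DI - DT = 233 - 89 + 21.67 - 16 = 149.67

149.67 dB


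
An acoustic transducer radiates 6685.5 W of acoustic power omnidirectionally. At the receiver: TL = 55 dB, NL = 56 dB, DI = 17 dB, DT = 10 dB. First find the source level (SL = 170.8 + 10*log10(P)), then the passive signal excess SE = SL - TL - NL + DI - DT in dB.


Step 1: SL = 170.8 + 10*log10(6685.5) = 209.05 dB
Step 2: SE = SL - TL - NL + DI - DT = 209.05 - 55 - 56 + 17 - 10 = 105.05

105.05 dB


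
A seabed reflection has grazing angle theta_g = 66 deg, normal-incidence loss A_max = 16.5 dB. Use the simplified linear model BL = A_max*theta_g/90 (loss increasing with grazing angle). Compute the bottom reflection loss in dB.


BL = A_max * theta_g / 90 = 16.5 * 66 / 90 = 12.1

12.1 dB


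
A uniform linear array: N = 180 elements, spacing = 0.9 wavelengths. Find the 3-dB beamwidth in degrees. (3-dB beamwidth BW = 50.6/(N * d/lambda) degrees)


BW = 50.6 / (180 * 0.9) = 50.6 / 162.0 = 0.31

0.31 deg


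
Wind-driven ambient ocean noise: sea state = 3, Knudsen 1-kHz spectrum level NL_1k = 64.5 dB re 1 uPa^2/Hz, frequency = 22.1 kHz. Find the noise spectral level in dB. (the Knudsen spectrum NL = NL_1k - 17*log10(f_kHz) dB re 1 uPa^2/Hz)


NL = NL_1k - 17*log10(f_kHz) = 64.5 - 17*log10(22.1) = 64.5 - (22.85) = 41.65

41.65 dB


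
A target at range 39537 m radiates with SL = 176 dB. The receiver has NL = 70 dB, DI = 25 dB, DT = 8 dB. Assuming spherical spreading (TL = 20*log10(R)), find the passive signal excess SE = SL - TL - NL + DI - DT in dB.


Step 1: TL = 20*log10(39537) = 91.94 dB
Step 2: SE = 176 - 91.94 - 70 + 25 - 8 = 31.06

31.06 dB


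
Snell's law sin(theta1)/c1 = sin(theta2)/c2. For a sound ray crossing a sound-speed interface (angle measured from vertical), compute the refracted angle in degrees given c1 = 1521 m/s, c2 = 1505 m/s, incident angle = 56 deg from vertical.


55.12 deg


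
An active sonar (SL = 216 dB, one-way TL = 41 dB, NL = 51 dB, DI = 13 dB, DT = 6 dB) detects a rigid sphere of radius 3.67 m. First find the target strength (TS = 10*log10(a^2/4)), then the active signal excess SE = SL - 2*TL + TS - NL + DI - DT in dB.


Step 1: TS = 10*log10(3.67^2/4) = 5.27 dB
Step 2: SE = SL - 2*TL + TS - NL + DI - DT = 216 - 2*41 + (5.27) - 51 + 13 - 6 = 95.27

95.27 dB


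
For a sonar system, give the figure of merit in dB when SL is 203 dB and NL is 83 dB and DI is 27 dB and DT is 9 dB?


FOM = SL - NL + DI - DT = 203 - 83 + 27 - 9 = 138

138 dB


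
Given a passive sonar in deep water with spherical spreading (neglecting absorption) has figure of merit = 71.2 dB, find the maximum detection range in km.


3.63 km


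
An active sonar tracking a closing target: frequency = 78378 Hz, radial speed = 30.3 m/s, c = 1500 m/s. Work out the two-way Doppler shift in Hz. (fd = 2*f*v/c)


fd = 2*f*v/c = 2 * 78378 * 30.3 / 1500 = 3166.47

3166.47 Hz


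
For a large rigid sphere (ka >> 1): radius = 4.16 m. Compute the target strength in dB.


TS = 10*log10(4.16^2 / 4) = 10*log10(4.3264) = 6.36

6.36 dB


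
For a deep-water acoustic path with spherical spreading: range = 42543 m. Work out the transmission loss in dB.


TL = 20*log10(42543) = 92.58

92.58 dB


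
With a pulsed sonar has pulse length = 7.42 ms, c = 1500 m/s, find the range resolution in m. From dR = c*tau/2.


dR = c*tau/2 = 1500 * 7.42e-3 / 2 = 5.565

5.565 m


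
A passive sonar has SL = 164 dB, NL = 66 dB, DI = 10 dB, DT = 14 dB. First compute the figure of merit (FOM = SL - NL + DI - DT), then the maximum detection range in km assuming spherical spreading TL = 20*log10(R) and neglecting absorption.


Step 1: FOM = SL - NL + DI - DT = 164 - 66 + 10 - 14 = 94 dB
Step 2: at max range FOM = TL = 20*log10(R), so R = 10^(94/20) = 50118.72 m = 50.12 km

50.12 km


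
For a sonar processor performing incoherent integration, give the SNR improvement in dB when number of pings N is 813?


Gain = 5*log10(813) = 14.55

14.55 dB


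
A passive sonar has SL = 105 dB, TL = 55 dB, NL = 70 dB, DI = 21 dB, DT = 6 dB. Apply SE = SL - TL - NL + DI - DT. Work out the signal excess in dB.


SE = SL - TL - NL + DI - DT = 105 - 55 - 70 + 21 - 6 = -5

-5 dB


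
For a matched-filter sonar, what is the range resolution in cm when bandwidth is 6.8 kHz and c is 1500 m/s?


dR = c/(2*BW) = 1500 / (2 * 6.8e3) = 0.1103 m = 11.03 cm

11.03 cm


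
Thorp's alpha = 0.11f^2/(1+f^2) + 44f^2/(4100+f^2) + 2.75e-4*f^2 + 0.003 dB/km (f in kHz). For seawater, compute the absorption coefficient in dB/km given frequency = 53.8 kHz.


19.117 dB/km


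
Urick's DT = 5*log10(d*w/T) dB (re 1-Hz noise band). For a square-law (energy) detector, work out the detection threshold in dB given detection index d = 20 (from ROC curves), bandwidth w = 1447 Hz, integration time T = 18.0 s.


16.03 dB


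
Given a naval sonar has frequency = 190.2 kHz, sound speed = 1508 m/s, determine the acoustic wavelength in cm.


0.79 cm


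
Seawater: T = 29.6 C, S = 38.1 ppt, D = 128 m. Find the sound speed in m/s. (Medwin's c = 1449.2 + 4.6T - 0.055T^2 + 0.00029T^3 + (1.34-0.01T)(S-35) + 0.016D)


c = 1449.2 + 4.6*29.6 - 0.055*29.6^2 + 0.00029*29.6^3 + (1.34 - 0.01*29.6)*(38.1 - 35) + 0.016*128 = 1549.98

1549.98 m/s


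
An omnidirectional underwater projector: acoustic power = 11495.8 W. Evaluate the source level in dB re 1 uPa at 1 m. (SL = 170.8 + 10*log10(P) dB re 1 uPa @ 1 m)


SL = 170.8 + 10*log10(11495.8) = 170.8 + 40.61 = 211.41

211.41 dB


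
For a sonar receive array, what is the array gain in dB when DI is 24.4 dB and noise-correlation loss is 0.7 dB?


23.7 dB


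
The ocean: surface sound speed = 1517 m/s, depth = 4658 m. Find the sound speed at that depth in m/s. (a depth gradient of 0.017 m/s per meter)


1596.186 m/s
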